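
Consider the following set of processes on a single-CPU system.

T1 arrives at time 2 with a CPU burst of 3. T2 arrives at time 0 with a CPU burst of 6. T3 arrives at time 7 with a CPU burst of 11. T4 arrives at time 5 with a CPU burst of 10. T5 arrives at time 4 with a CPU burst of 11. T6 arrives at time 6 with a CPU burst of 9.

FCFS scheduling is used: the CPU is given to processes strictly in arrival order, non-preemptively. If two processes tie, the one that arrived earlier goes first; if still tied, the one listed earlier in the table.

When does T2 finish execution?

6

Gantt: | T2 0-6 | T1 6-9 | T5 9-20 | T4 20-30 | T6 30-39 | T3 39-50 |
Completion: T1=9  T2=6  T3=50  T4=30  T5=20  T6=39
Turnaround (C−A): T1=7  T2=6  T3=43  T4=25  T5=16  T6=33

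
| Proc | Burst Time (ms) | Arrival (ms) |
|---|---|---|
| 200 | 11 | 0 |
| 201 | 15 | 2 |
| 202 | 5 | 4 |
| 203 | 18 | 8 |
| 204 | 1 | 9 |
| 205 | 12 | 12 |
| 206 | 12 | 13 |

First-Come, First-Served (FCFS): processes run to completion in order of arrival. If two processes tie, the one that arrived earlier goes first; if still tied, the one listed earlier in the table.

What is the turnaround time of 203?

Gantt: | 200 0-11 | 201 11-26 | 202 26-31 | 203 31-49 | 204 49-50 | 205 50-62 | 206 62-74 |
Completion: 200=11  201=26  202=31  203=49  204=50  205=62  206=74
Turnaround(203) = completion − arrival = 49 − 8 = 41

41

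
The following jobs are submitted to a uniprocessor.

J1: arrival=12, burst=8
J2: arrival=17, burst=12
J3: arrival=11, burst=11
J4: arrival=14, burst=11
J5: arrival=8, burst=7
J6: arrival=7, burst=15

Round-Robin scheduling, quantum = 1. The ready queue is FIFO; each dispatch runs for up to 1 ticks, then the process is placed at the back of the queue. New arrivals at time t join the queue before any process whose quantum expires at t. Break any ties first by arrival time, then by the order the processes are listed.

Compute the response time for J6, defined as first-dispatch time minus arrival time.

0

Gantt: | idle 0-7 | J6 7-8 | J5 8-9 | J6 9-10 | J5 10-11 | J6 11-12 | J3 12-13 | J5 13-14 | J1 14-15 | J6 15-16 | J3 16-17 | J4 17-18 | J5 18-19 | J1 19-20 | J6 20-21 | J2 21-22 | J3 22-23 | J4 23-24 | J5 24-25 | J1 25-26 | J6 26-27 | J2 27-28 | J3 28-29 | J4 29-30 | J5 30-31 | J1 31-32 | J6 32-33 | J2 33-34 | J3 34-35 | J4 35-36 | J5 36-37 | J1 37-38 | J6 38-39 | J2 39-40 | J3 40-41 | J4 41-42 | J1 42-43 | J6 43-44 | J2 44-45 | J3 45-46 | J4 46-47 | J1 47-48 | J6 48-49 | J2 49-50 | J3 50-51 | J4 51-52 | J1 52-53 | J6 53-54 | J2 54-55 | J3 55-56 | J4 56-57 | J6 57-58 | J2 58-59 | J3 59-60 | J4 60-61 | J6 61-62 | J2 62-63 | J3 63-64 | J4 64-65 | J6 65-66 | J2 66-67 | J4 67-68 | J6 68-69 | J2 69-71 |
Completion: J1=53  J2=71  J3=64  J4=68  J5=37  J6=69
Response(J6) = first start − arrival = 7 − 7 = 0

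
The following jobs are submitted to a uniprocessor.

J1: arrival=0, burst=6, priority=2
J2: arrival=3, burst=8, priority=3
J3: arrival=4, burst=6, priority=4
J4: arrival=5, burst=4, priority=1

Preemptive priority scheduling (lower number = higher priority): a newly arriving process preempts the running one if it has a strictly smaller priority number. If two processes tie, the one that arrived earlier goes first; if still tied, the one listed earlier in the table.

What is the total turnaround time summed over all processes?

49

Schedule: | J1 0-5 | J4 5-9 | J1 9-10 | J2 10-18 | J3 18-24 |
Completion: J1=10  J2=18  J3=24  J4=9
Turnaround = completion − arrival: J1=10, J2=15, J3=20, J4=4
Total turnaround = 10 + 15 + 20 + 4 = 49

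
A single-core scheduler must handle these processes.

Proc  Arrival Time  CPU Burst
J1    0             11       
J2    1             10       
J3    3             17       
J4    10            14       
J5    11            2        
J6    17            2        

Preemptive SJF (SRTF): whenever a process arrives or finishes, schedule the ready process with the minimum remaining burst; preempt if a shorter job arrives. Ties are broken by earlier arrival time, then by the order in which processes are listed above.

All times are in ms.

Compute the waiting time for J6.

Schedule: | J1 0-11 | J5 11-13 | J2 13-17 | J6 17-19 | J2 19-25 | J4 25-39 | J3 39-56 |
Completion: J1=11  J2=25  J3=56  J4=39  J5=13  J6=19
Turnaround (C−A): J1=11  J2=24  J3=53  J4=29  J5=2  J6=2
Waiting(J6) = turnaround − burst = 2 − 2 = 0

0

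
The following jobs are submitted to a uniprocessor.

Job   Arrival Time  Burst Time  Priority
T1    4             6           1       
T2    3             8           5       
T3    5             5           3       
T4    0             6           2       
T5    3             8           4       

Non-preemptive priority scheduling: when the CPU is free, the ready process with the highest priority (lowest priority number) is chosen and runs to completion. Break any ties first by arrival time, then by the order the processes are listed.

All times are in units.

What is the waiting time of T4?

Schedule: | T4 0-6 | T1 6-12 | T3 12-17 | T5 17-25 | T2 25-33 |
Completion: T1=12  T2=33  T3=17  T4=6  T5=25
Waiting(T4) = turnaround − burst = 6 − 6 = 0

0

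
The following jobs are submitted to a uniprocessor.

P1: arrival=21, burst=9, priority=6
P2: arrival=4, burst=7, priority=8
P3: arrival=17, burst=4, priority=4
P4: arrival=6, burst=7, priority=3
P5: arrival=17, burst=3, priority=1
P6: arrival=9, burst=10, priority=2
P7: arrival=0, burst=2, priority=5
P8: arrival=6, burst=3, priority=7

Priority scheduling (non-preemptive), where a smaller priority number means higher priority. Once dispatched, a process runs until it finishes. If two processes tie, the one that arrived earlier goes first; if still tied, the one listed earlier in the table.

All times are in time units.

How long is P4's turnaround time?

Gantt: | P7 0-2 | idle 2-4 | P2 4-11 | P6 11-21 | P5 21-24 | P4 24-31 | P3 31-35 | P1 35-44 | P8 44-47 |
Completion: P1=44  P2=11  P3=35  P4=31  P5=24  P6=21  P7=2  P8=47
Turnaround(P4) = completion − arrival = 31 − 6 = 25

25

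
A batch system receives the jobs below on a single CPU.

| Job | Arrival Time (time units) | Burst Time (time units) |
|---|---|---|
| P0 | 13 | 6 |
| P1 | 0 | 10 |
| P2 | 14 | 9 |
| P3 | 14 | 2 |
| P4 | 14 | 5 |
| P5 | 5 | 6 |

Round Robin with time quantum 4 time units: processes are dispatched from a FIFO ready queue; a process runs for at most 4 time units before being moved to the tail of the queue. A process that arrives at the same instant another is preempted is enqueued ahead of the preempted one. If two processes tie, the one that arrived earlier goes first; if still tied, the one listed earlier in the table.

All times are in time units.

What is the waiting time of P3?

Timeline: | P1 0-8 | P5 8-12 | P1 12-14 | P5 14-16 | P0 16-20 | P2 20-24 | P3 24-26 | P4 26-30 | P0 30-32 | P2 32-36 | P4 36-37 | P2 37-38 |
Completion: P0=32  P1=14  P2=38  P3=26  P4=37  P5=16
Waiting(P3) = turnaround − burst = 12 − 2 = 10

10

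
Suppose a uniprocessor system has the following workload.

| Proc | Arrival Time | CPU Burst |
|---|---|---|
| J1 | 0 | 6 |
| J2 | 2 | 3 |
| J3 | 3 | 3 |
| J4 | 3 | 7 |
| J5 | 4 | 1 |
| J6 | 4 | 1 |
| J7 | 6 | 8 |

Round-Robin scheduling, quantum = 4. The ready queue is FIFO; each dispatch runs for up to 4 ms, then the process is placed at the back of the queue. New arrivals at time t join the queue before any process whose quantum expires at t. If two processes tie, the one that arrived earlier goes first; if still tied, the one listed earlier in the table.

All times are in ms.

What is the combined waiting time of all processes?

69

Timeline: | J1 0-4 | J2 4-7 | J3 7-10 | J4 10-14 | J5 14-15 | J6 15-16 | J1 16-18 | J7 18-22 | J4 22-25 | J7 25-29 |
Completion: J1=18  J2=7  J3=10  J4=25  J5=15  J6=16  J7=29
Turnaround (C−A): J1=18  J2=5  J3=7  J4=22  J5=11  J6=12  J7=23
Waiting = turnaround − burst: J1=12, J2=2, J3=4, J4=15, J5=10, J6=11, J7=15
Total waiting = 12 + 2 + 4 + 15 + 10 + 11 + 15 = 69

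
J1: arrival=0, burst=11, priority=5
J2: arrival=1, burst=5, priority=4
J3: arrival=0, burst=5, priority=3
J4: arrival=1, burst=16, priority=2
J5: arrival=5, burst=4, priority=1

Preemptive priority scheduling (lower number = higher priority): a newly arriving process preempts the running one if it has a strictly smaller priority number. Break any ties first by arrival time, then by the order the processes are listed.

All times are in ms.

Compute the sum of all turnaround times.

Schedule: | J3 0-1 | J4 1-5 | J5 5-9 | J4 9-21 | J3 21-25 | J2 25-30 | J1 30-41 |
Completion: J1=41  J2=30  J3=25  J4=21  J5=9
Turnaround = completion − arrival: J1=41, J2=29, J3=25, J4=20, J5=4
Total turnaround = 41 + 29 + 25 + 20 + 4 = 119

119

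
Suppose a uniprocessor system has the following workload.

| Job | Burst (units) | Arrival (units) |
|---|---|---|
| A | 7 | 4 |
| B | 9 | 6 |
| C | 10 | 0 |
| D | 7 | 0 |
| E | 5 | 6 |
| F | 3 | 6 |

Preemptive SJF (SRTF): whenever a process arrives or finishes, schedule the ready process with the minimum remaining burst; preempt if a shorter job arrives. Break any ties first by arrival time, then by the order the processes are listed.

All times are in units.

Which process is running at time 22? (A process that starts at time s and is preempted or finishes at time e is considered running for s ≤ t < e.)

B

Timeline: | D 0-7 | F 7-10 | E 10-15 | A 15-22 | B 22-31 | C 31-41 |
Completion: A=22  B=31  C=41  D=7  E=15  F=10
Turnaround (C−A): A=18  B=25  C=41  D=7  E=9  F=4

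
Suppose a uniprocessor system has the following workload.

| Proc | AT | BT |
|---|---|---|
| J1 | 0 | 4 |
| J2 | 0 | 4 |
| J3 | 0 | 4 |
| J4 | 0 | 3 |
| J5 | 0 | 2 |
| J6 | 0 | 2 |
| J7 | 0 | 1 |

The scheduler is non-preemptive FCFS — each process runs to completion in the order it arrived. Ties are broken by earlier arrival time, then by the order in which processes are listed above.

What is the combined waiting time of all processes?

75

Schedule: | J1 0-4 | J2 4-8 | J3 8-12 | J4 12-15 | J5 15-17 | J6 17-19 | J7 19-20 |
Completion: J1=4  J2=8  J3=12  J4=15  J5=17  J6=19  J7=20
Turnaround (C−A): J1=4  J2=8  J3=12  J4=15  J5=17  J6=19  J7=20
Waiting = turnaround − burst: J1=0, J2=4, J3=8, J4=12, J5=15, J6=17, J7=19
Total waiting = 0 + 4 + 8 + 12 + 15 + 17 + 19 = 75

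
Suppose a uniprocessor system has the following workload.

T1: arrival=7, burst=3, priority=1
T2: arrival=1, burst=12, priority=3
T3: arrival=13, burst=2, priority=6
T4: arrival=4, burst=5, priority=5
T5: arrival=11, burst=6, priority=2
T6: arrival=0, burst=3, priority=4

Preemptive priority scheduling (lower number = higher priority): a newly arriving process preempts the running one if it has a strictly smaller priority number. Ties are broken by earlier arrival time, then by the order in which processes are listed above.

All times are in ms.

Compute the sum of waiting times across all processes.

Gantt: | T6 0-1 | T2 1-7 | T1 7-10 | T2 10-11 | T5 11-17 | T2 17-22 | T6 22-24 | T4 24-29 | T3 29-31 |
Completion: T1=10  T2=22  T3=31  T4=29  T5=17  T6=24
Waiting = turnaround − burst: T1=0, T2=9, T3=16, T4=20, T5=0, T6=21
Total waiting = 0 + 9 + 16 + 20 + 0 + 21 = 66

66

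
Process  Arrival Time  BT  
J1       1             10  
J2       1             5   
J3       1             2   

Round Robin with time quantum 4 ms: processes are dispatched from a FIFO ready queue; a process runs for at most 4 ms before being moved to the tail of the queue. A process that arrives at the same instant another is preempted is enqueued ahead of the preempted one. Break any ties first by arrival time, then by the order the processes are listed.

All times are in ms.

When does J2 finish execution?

Schedule: | idle 0-1 | J1 1-5 | J2 5-9 | J3 9-11 | J1 11-15 | J2 15-16 | J1 16-18 |
Completion: J1=18  J2=16  J3=11

16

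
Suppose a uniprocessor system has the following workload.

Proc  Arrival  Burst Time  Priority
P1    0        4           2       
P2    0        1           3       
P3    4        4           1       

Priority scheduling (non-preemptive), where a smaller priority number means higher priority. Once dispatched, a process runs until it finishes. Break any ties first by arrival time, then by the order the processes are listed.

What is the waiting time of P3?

0

Gantt: | P1 0-4 | P3 4-8 | P2 8-9 |
Completion: P1=4  P2=9  P3=8
Waiting(P3) = turnaround − burst = 4 − 4 = 0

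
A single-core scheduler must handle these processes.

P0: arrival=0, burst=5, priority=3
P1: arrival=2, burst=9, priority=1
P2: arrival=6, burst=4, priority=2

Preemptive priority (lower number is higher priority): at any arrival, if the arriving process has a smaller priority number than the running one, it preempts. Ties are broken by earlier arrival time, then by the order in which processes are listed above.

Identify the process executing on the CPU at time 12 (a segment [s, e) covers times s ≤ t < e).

Gantt: | P0 0-2 | P1 2-11 | P2 11-15 | P0 15-18 |
Completion: P0=18  P1=11  P2=15
Turnaround (C−A): P0=18  P1=9  P2=9

P2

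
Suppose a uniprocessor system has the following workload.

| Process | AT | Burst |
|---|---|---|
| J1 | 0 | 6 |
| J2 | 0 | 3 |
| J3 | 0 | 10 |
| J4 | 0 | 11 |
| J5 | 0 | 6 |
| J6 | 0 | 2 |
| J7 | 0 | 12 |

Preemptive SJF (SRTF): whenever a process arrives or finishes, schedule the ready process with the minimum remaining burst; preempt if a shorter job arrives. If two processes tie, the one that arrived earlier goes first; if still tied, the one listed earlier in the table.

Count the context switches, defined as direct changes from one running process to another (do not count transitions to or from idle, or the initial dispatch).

6

Schedule: | J6 0-2 | J2 2-5 | J1 5-11 | J5 11-17 | J3 17-27 | J4 27-38 | J7 38-50 |
Completion: J1=11  J2=5  J3=27  J4=38  J5=17  J6=2  J7=50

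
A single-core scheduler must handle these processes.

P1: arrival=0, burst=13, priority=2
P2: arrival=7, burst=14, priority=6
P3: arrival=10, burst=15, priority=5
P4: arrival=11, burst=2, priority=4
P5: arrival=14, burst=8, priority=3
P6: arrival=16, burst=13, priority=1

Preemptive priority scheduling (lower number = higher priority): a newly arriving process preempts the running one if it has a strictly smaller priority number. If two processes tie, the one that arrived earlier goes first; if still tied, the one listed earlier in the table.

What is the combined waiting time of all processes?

106

Gantt: | P1 0-13 | P4 13-14 | P5 14-16 | P6 16-29 | P5 29-35 | P4 35-36 | P3 36-51 | P2 51-65 |
Completion: P1=13  P2=65  P3=51  P4=36  P5=35  P6=29
Turnaround (C−A): P1=13  P2=58  P3=41  P4=25  P5=21  P6=13
Waiting = turnaround − burst: P1=0, P2=44, P3=26, P4=23, P5=13, P6=0
Total waiting = 0 + 44 + 26 + 23 + 13 + 0 = 106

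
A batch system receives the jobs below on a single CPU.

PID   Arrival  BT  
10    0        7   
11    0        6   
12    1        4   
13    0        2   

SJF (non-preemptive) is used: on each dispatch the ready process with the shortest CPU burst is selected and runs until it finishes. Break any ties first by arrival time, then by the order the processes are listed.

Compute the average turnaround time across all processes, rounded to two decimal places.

Gantt: | 13 0-2 | 12 2-6 | 11 6-12 | 10 12-19 |
Completion: 10=19  11=12  12=6  13=2
Turnaround (C−A): 10=19  11=12  12=5  13=2
Turnaround times: 10=19, 11=12, 12=5, 13=2
Average turnaround = (19+12+5+2) / 4 = 38/4 = 9.50

9.50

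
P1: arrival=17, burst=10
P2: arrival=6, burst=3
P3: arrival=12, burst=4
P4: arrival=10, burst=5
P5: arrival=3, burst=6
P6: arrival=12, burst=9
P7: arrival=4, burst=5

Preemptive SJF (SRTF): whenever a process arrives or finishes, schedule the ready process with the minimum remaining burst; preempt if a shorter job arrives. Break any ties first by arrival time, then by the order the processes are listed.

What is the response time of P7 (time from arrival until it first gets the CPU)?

Schedule: | idle 0-3 | P5 3-9 | P2 9-12 | P3 12-16 | P7 16-21 | P4 21-26 | P6 26-35 | P1 35-45 |
Completion: P1=45  P2=12  P3=16  P4=26  P5=9  P6=35  P7=21
Response(P7) = first start − arrival = 16 − 4 = 12

12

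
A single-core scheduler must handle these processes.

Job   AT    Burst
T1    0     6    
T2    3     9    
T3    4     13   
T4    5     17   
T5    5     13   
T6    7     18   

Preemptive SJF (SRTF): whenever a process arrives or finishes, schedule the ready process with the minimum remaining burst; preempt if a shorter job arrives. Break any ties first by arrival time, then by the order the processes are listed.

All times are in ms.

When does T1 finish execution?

6

Timeline: | T1 0-6 | T2 6-15 | T3 15-28 | T5 28-41 | T4 41-58 | T6 58-76 |
Completion: T1=6  T2=15  T3=28  T4=58  T5=41  T6=76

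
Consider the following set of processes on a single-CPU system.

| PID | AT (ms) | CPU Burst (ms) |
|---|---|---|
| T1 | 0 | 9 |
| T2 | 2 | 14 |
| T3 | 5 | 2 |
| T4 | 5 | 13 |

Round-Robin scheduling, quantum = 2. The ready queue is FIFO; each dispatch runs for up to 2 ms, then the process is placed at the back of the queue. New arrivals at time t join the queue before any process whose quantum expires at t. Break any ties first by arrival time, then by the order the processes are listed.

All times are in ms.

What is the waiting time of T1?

Timeline: | T1 0-2 | T2 2-4 | T1 4-6 | T2 6-8 | T3 8-10 | T4 10-12 | T1 12-14 | T2 14-16 | T4 16-18 | T1 18-20 | T2 20-22 | T4 22-24 | T1 24-25 | T2 25-27 | T4 27-29 | T2 29-31 | T4 31-33 | T2 33-35 | T4 35-38 |
Completion: T1=25  T2=35  T3=10  T4=38
Waiting(T1) = turnaround − burst = 25 − 9 = 16

16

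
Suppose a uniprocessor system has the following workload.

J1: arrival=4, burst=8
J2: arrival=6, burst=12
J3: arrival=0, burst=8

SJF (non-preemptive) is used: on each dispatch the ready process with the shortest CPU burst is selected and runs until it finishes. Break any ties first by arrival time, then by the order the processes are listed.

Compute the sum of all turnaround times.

Timeline: | J3 0-8 | J1 8-16 | J2 16-28 |
Completion: J1=16  J2=28  J3=8
Turnaround = completion − arrival: J1=12, J2=22, J3=8
Total turnaround = 12 + 22 + 8 = 42

42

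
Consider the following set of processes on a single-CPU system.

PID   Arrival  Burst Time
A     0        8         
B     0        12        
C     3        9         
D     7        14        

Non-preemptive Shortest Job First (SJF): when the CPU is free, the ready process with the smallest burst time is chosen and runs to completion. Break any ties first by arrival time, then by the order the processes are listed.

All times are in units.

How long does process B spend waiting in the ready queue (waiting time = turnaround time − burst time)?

17

Schedule: | A 0-8 | C 8-17 | B 17-29 | D 29-43 |
Completion: A=8  B=29  C=17  D=43
Turnaround (C−A): A=8  B=29  C=14  D=36
Waiting(B) = turnaround − burst = 29 − 12 = 17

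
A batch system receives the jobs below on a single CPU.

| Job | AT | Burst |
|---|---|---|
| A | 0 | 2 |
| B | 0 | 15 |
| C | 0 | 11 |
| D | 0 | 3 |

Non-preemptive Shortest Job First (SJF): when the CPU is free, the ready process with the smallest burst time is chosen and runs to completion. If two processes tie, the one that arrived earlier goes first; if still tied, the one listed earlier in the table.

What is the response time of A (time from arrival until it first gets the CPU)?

0

Schedule: | A 0-2 | D 2-5 | C 5-16 | B 16-31 |
Completion: A=2  B=31  C=16  D=5
Response(A) = first start − arrival = 0 − 0 = 0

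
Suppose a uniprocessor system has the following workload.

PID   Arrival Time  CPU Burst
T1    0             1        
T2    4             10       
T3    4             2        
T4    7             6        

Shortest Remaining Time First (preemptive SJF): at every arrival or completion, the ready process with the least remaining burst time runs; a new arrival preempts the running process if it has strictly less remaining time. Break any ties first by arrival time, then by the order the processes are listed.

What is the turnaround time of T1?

Timeline: | T1 0-1 | idle 1-4 | T3 4-6 | T2 6-7 | T4 7-13 | T2 13-22 |
Completion: T1=1  T2=22  T3=6  T4=13
Turnaround(T1) = completion − arrival = 1 − 0 = 1

1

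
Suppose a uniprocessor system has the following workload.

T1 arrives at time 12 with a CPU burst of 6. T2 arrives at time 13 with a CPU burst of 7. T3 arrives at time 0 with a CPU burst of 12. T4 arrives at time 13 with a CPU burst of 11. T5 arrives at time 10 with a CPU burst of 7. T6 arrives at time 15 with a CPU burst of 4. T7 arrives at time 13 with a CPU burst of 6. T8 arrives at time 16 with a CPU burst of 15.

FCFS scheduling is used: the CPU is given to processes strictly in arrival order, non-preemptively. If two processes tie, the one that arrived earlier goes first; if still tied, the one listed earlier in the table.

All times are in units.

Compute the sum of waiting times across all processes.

141

Timeline: | T3 0-12 | T5 12-19 | T1 19-25 | T2 25-32 | T4 32-43 | T7 43-49 | T6 49-53 | T8 53-68 |
Completion: T1=25  T2=32  T3=12  T4=43  T5=19  T6=53  T7=49  T8=68
Waiting = turnaround − burst: T1=7, T2=12, T3=0, T4=19, T5=2, T6=34, T7=30, T8=37
Total waiting = 7 + 12 + 0 + 19 + 2 + 34 + 30 + 37 = 141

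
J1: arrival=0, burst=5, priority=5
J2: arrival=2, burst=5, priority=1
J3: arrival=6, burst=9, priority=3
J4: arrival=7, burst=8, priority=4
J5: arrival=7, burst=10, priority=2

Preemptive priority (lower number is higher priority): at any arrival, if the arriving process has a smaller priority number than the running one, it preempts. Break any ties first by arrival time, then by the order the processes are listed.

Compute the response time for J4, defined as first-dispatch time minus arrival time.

Timeline: | J1 0-2 | J2 2-7 | J5 7-17 | J3 17-26 | J4 26-34 | J1 34-37 |
Completion: J1=37  J2=7  J3=26  J4=34  J5=17
Turnaround (C−A): J1=37  J2=5  J3=20  J4=27  J5=10
Response(J4) = first start − arrival = 26 − 7 = 19

19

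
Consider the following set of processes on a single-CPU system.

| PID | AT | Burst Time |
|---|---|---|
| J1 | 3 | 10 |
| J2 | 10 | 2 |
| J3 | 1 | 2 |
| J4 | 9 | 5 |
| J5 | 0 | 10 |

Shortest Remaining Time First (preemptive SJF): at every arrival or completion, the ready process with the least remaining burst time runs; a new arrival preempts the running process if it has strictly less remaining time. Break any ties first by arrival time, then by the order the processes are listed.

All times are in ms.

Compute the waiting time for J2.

Schedule: | J5 0-1 | J3 1-3 | J5 3-12 | J2 12-14 | J4 14-19 | J1 19-29 |
Completion: J1=29  J2=14  J3=3  J4=19  J5=12
Waiting(J2) = turnaround − burst = 4 − 2 = 2

2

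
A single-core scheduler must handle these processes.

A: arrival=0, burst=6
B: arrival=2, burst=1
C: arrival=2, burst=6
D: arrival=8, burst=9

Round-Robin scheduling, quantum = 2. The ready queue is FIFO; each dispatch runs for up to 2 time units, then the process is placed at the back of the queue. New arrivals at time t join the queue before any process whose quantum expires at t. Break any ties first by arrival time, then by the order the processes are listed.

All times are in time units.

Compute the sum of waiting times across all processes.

17

Timeline: | A 0-2 | B 2-3 | C 3-5 | A 5-7 | C 7-9 | A 9-11 | D 11-13 | C 13-15 | D 15-22 |
Completion: A=11  B=3  C=15  D=22
Turnaround (C−A): A=11  B=1  C=13  D=14
Waiting = turnaround − burst: A=5, B=0, C=7, D=5
Total waiting = 5 + 0 + 7 + 5 = 17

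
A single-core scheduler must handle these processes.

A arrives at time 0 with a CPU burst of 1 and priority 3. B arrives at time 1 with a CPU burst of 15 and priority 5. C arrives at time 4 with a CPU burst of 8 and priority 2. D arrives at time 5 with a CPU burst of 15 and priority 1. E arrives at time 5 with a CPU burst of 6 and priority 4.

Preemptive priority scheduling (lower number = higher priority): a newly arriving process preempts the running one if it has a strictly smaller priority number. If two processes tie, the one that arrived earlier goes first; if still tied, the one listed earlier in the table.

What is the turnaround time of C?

23

Schedule: | A 0-1 | B 1-4 | C 4-5 | D 5-20 | C 20-27 | E 27-33 | B 33-45 |
Completion: A=1  B=45  C=27  D=20  E=33
Turnaround (C−A): A=1  B=44  C=23  D=15  E=28
Turnaround(C) = completion − arrival = 27 − 4 = 23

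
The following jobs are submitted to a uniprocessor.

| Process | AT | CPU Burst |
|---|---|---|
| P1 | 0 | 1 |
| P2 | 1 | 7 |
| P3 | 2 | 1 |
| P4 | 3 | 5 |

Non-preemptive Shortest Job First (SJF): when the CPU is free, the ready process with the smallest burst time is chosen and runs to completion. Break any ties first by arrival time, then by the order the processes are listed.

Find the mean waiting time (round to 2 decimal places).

3.00

Gantt: | P1 0-1 | P2 1-8 | P3 8-9 | P4 9-14 |
Completion: P1=1  P2=8  P3=9  P4=14
Waiting times: P1=0, P2=0, P3=6, P4=6
Average waiting = (0+0+6+6) / 4 = 12/4 = 3.00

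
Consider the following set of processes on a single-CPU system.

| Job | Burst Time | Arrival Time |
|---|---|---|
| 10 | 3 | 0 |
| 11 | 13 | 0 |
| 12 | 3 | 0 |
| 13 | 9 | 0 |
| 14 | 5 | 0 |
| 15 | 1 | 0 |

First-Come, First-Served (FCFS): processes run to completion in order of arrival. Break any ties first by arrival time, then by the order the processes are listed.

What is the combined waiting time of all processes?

99

Gantt: | 10 0-3 | 11 3-16 | 12 16-19 | 13 19-28 | 14 28-33 | 15 33-34 |
Completion: 10=3  11=16  12=19  13=28  14=33  15=34
Turnaround (C−A): 10=3  11=16  12=19  13=28  14=33  15=34
Waiting = turnaround − burst: 10=0, 11=3, 12=16, 13=19, 14=28, 15=33
Total waiting = 0 + 3 + 16 + 19 + 28 + 33 = 99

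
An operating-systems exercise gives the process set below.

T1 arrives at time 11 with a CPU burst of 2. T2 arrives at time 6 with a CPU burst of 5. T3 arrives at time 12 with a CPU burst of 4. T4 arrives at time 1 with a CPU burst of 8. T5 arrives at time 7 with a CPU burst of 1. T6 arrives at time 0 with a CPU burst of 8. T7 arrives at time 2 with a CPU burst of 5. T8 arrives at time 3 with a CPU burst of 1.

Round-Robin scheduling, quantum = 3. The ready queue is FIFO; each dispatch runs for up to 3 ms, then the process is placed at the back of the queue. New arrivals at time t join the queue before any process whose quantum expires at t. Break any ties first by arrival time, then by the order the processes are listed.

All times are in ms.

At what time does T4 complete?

33

Schedule: | T6 0-3 | T4 3-6 | T7 6-9 | T8 9-10 | T6 10-13 | T2 13-16 | T4 16-19 | T5 19-20 | T7 20-22 | T1 22-24 | T3 24-27 | T6 27-29 | T2 29-31 | T4 31-33 | T3 33-34 |
Completion: T1=24  T2=31  T3=34  T4=33  T5=20  T6=29  T7=22  T8=10
Turnaround (C−A): T1=13  T2=25  T3=22  T4=32  T5=13  T6=29  T7=20  T8=7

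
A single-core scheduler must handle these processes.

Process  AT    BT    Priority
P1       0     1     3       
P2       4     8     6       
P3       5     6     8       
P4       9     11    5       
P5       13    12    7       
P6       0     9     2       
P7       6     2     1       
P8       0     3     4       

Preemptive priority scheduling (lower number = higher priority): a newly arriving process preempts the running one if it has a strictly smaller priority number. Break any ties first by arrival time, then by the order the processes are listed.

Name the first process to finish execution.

Schedule: | P6 0-6 | P7 6-8 | P6 8-11 | P1 11-12 | P8 12-15 | P4 15-26 | P2 26-34 | P5 34-46 | P3 46-52 |
Completion: P1=12  P2=34  P3=52  P4=26  P5=46  P6=11  P7=8  P8=15
Finish order: P7 → P6 → P1 → P8 → P4 → P2 → P5 → P3

P7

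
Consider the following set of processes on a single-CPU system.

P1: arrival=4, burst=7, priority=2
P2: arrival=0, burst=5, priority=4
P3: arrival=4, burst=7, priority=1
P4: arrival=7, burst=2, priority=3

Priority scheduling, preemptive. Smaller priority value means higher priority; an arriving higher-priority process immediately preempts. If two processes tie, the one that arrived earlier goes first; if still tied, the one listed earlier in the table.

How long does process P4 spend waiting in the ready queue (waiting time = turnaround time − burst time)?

11

Schedule: | P2 0-4 | P3 4-11 | P1 11-18 | P4 18-20 | P2 20-21 |
Completion: P1=18  P2=21  P3=11  P4=20
Waiting(P4) = turnaround − burst = 13 − 2 = 11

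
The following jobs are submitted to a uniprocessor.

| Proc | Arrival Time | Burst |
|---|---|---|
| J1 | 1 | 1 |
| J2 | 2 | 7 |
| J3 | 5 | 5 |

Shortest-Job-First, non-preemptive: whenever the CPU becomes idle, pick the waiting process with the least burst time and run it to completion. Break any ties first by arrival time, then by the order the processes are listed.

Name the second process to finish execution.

J2

Gantt: | idle 0-1 | J1 1-2 | J2 2-9 | J3 9-14 |
Completion: J1=2  J2=9  J3=14
Turnaround (C−A): J1=1  J2=7  J3=9
Finish order: J1 → J2 → J3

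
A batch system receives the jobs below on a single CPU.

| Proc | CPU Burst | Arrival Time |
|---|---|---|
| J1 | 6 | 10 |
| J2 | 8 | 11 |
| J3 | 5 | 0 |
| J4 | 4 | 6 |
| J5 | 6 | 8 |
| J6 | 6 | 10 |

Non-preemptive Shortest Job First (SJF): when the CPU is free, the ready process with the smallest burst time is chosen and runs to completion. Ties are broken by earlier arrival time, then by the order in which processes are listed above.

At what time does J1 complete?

Gantt: | J3 0-5 | idle 5-6 | J4 6-10 | J5 10-16 | J1 16-22 | J6 22-28 | J2 28-36 |
Completion: J1=22  J2=36  J3=5  J4=10  J5=16  J6=28
Turnaround (C−A): J1=12  J2=25  J3=5  J4=4  J5=8  J6=18

22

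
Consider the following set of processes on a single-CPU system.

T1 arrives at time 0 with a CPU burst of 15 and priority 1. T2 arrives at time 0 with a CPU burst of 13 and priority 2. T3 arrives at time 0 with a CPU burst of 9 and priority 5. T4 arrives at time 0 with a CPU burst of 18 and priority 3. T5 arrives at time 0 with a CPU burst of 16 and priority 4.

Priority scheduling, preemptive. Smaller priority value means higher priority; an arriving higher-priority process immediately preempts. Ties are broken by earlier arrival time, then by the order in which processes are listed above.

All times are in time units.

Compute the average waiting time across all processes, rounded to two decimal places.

Gantt: | T1 0-15 | T2 15-28 | T4 28-46 | T5 46-62 | T3 62-71 |
Completion: T1=15  T2=28  T3=71  T4=46  T5=62
Waiting times: T1=0, T2=15, T3=62, T4=28, T5=46
Average waiting = (0+15+62+28+46) / 5 = 151/5 = 30.20

30.20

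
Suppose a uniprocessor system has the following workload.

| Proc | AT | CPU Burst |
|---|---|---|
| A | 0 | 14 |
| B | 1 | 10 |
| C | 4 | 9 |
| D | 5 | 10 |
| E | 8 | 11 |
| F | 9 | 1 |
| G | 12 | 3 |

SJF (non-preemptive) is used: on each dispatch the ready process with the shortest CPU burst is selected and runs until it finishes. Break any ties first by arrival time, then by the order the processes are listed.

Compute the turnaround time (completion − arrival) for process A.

Timeline: | A 0-14 | F 14-15 | G 15-18 | C 18-27 | B 27-37 | D 37-47 | E 47-58 |
Completion: A=14  B=37  C=27  D=47  E=58  F=15  G=18
Turnaround(A) = completion − arrival = 14 − 0 = 14

14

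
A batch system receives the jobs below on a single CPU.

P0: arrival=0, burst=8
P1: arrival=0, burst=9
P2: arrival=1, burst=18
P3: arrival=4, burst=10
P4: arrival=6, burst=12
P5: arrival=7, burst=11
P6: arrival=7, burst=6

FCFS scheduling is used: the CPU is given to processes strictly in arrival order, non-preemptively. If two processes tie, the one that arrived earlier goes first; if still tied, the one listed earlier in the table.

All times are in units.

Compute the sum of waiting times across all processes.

Schedule: | P0 0-8 | P1 8-17 | P2 17-35 | P3 35-45 | P4 45-57 | P5 57-68 | P6 68-74 |
Completion: P0=8  P1=17  P2=35  P3=45  P4=57  P5=68  P6=74
Waiting = turnaround − burst: P0=0, P1=8, P2=16, P3=31, P4=39, P5=50, P6=61
Total waiting = 0 + 8 + 16 + 31 + 39 + 50 + 61 = 205

205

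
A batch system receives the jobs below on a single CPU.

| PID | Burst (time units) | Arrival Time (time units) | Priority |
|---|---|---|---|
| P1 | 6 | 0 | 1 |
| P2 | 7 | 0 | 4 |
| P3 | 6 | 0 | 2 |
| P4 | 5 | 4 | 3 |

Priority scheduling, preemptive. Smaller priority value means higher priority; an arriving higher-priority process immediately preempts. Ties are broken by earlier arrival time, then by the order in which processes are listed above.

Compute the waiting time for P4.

8

Gantt: | P1 0-6 | P3 6-12 | P4 12-17 | P2 17-24 |
Completion: P1=6  P2=24  P3=12  P4=17
Waiting(P4) = turnaround − burst = 13 − 5 = 8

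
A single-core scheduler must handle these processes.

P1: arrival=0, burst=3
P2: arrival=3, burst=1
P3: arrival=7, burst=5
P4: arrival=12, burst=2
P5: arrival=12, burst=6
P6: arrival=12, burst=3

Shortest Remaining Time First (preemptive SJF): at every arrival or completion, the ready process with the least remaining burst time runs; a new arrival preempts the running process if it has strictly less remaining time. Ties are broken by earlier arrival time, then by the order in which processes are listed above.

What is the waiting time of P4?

Gantt: | P1 0-3 | P2 3-4 | idle 4-7 | P3 7-12 | P4 12-14 | P6 14-17 | P5 17-23 |
Completion: P1=3  P2=4  P3=12  P4=14  P5=23  P6=17
Waiting(P4) = turnaround − burst = 2 − 2 = 0

0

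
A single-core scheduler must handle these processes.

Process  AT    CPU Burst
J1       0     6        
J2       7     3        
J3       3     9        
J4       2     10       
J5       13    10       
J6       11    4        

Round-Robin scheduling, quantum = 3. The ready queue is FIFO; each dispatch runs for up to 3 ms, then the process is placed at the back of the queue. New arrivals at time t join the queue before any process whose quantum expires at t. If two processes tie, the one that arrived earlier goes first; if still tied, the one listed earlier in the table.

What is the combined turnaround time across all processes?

Schedule: | J1 0-3 | J4 3-6 | J3 6-9 | J1 9-12 | J4 12-15 | J2 15-18 | J3 18-21 | J6 21-24 | J5 24-27 | J4 27-30 | J3 30-33 | J6 33-34 | J5 34-37 | J4 37-38 | J5 38-42 |
Completion: J1=12  J2=18  J3=33  J4=38  J5=42  J6=34
Turnaround (C−A): J1=12  J2=11  J3=30  J4=36  J5=29  J6=23
Turnaround = completion − arrival: J1=12, J2=11, J3=30, J4=36, J5=29, J6=23
Total turnaround = 12 + 11 + 30 + 36 + 29 + 23 = 141

141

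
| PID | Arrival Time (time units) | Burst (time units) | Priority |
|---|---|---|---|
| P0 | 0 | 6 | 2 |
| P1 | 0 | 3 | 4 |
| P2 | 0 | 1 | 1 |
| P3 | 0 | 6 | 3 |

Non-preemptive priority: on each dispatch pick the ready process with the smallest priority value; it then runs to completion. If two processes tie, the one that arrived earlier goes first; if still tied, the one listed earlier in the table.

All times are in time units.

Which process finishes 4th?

Gantt: | P2 0-1 | P0 1-7 | P3 7-13 | P1 13-16 |
Completion: P0=7  P1=16  P2=1  P3=13
Turnaround (C−A): P0=7  P1=16  P2=1  P3=13
Finish order: P2 → P0 → P3 → P1

P1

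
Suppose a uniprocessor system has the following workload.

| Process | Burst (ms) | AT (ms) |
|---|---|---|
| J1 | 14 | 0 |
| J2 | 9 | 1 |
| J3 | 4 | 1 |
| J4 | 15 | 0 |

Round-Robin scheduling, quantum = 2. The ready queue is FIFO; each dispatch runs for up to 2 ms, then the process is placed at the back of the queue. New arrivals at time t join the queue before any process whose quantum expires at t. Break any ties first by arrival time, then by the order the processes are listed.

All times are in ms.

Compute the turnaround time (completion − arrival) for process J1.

Schedule: | J1 0-2 | J4 2-4 | J2 4-6 | J3 6-8 | J1 8-10 | J4 10-12 | J2 12-14 | J3 14-16 | J1 16-18 | J4 18-20 | J2 20-22 | J1 22-24 | J4 24-26 | J2 26-28 | J1 28-30 | J4 30-32 | J2 32-33 | J1 33-35 | J4 35-37 | J1 37-39 | J4 39-42 |
Completion: J1=39  J2=33  J3=16  J4=42
Turnaround(J1) = completion − arrival = 39 − 0 = 39

39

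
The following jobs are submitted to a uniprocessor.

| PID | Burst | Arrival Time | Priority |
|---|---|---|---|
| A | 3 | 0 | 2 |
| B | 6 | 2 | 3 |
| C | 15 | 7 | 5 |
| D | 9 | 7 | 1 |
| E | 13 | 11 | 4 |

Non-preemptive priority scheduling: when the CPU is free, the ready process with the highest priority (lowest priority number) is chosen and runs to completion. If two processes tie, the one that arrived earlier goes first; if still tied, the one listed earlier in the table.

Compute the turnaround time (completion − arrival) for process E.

20

Gantt: | A 0-3 | B 3-9 | D 9-18 | E 18-31 | C 31-46 |
Completion: A=3  B=9  C=46  D=18  E=31
Turnaround(E) = completion − arrival = 31 − 11 = 20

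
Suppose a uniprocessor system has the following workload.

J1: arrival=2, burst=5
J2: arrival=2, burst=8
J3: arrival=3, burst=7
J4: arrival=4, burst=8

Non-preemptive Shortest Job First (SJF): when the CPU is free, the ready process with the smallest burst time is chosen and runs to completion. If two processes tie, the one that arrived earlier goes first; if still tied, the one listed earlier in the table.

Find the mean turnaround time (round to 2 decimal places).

Timeline: | idle 0-2 | J1 2-7 | J3 7-14 | J2 14-22 | J4 22-30 |
Completion: J1=7  J2=22  J3=14  J4=30
Turnaround (C−A): J1=5  J2=20  J3=11  J4=26
Turnaround times: J1=5, J2=20, J3=11, J4=26
Average turnaround = (5+20+11+26) / 4 = 62/4 = 15.50

15.50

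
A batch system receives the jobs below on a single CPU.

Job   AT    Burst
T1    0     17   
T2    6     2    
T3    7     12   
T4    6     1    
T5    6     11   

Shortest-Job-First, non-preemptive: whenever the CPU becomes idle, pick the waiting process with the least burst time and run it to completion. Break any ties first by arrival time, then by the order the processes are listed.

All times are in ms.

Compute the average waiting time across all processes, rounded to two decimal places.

12.20

Schedule: | T1 0-17 | T4 17-18 | T2 18-20 | T5 20-31 | T3 31-43 |
Completion: T1=17  T2=20  T3=43  T4=18  T5=31
Waiting times: T1=0, T2=12, T3=24, T4=11, T5=14
Average waiting = (0+12+24+11+14) / 5 = 61/5 = 12.20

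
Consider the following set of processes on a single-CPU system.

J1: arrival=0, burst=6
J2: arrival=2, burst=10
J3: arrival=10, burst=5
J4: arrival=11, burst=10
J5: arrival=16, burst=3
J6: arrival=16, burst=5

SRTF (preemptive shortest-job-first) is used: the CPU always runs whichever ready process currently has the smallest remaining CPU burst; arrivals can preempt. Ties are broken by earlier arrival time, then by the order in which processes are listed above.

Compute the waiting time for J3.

Schedule: | J1 0-6 | J2 6-10 | J3 10-15 | J2 15-16 | J5 16-19 | J2 19-24 | J6 24-29 | J4 29-39 |
Completion: J1=6  J2=24  J3=15  J4=39  J5=19  J6=29
Turnaround (C−A): J1=6  J2=22  J3=5  J4=28  J5=3  J6=13
Waiting(J3) = turnaround − burst = 5 − 5 = 0

0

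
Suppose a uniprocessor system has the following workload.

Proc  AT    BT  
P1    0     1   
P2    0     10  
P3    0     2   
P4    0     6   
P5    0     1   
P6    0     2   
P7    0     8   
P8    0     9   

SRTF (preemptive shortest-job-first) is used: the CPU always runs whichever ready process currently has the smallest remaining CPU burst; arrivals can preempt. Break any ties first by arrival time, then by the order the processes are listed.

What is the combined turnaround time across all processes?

113

Timeline: | P1 0-1 | P5 1-2 | P3 2-4 | P6 4-6 | P4 6-12 | P7 12-20 | P8 20-29 | P2 29-39 |
Completion: P1=1  P2=39  P3=4  P4=12  P5=2  P6=6  P7=20  P8=29
Turnaround (C−A): P1=1  P2=39  P3=4  P4=12  P5=2  P6=6  P7=20  P8=29
Turnaround = completion − arrival: P1=1, P2=39, P3=4, P4=12, P5=2, P6=6, P7=20, P8=29
Total turnaround = 1 + 39 + 4 + 12 + 2 + 6 + 20 + 29 = 113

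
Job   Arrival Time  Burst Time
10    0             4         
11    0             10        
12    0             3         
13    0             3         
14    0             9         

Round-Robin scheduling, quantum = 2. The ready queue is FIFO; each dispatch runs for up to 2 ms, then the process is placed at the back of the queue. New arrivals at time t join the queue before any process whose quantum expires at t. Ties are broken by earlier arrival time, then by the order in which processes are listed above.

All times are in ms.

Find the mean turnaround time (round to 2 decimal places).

Timeline: | 10 0-2 | 11 2-4 | 12 4-6 | 13 6-8 | 14 8-10 | 10 10-12 | 11 12-14 | 12 14-15 | 13 15-16 | 14 16-18 | 11 18-20 | 14 20-22 | 11 22-24 | 14 24-26 | 11 26-28 | 14 28-29 |
Completion: 10=12  11=28  12=15  13=16  14=29
Turnaround times: 10=12, 11=28, 12=15, 13=16, 14=29
Average turnaround = (12+28+15+16+29) / 5 = 100/5 = 20.00

20.00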